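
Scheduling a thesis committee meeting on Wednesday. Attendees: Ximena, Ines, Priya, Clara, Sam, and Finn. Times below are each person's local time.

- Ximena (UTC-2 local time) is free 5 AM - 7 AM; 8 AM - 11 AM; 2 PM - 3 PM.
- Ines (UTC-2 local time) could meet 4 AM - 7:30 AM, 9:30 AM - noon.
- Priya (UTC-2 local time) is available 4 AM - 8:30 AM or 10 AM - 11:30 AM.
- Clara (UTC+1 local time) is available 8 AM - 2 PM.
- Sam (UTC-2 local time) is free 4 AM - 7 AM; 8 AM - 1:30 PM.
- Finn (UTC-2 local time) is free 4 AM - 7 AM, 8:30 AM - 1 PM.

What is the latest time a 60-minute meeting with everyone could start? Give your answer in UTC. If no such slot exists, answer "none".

12:00

Ximena in UTC: 07:00-09:00, 10:00-13:00, 16:00-17:00 (add 2h to convert from UTC-2).
Ines in UTC: 06:00-09:30, 11:30-14:00 (add 2h to convert from UTC-2).
Priya in UTC: 06:00-10:30, 12:00-13:30 (add 2h to convert from UTC-2).
Clara in UTC: 07:00-13:00 (subtract 1h to convert from UTC+1).
Sam in UTC: 06:00-09:00, 10:00-15:30 (add 2h to convert from UTC-2).
Finn in UTC: 06:00-09:00, 10:30-15:00 (add 2h to convert from UTC-2).
Ximena ∩ Ines: 07:00-09:00, 11:30-13:00.
Ximena ∩ Ines ∩ Priya: 07:00-09:00, 12:00-13:00.
Ximena ∩ Ines ∩ Priya ∩ Clara: 07:00-09:00, 12:00-13:00.
Ximena ∩ Ines ∩ Priya ∩ Clara ∩ Sam: 07:00-09:00, 12:00-13:00.
Ximena ∩ Ines ∩ Priya ∩ Clara ∩ Sam ∩ Finn: 07:00-09:00, 12:00-13:00.
Those are the intersection windows.
The last common window of at least 60 minutes is 12:00-13:00; a 60-minute meeting can start as late as 12:00 and still end by 13:00.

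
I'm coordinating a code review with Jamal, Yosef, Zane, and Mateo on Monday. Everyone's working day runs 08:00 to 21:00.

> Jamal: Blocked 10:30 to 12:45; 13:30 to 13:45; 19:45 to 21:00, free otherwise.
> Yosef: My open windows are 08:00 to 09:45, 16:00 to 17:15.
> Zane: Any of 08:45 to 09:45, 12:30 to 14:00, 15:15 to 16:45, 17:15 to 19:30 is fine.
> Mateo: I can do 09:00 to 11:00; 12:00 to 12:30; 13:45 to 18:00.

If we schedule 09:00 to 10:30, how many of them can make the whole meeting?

Jamal free: 08:00-10:30, 12:45-13:30, 13:45-19:45 (invert busy blocks within the working day).
Yosef free: 08:00-09:45, 16:00-17:15.
Zane free: 08:45-09:45, 12:30-14:00, 15:15-16:45, 17:15-19:30.
Mateo free: 09:00-11:00, 12:00-12:30, 13:45-18:00.
Jamal and Mateo can make the full 09:00-10:30 slot — that's 2.

2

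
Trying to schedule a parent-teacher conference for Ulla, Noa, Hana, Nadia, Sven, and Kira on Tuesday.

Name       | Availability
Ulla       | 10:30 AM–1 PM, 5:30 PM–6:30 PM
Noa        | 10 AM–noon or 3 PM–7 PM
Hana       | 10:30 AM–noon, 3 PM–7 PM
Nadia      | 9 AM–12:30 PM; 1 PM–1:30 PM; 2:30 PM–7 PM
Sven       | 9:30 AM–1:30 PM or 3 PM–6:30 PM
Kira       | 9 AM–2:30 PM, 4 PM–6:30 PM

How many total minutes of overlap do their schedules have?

150

Ulla ∩ Noa: 10:30-12:00, 17:30-18:30.
Ulla ∩ Noa ∩ Hana: 10:30-12:00, 17:30-18:30.
Ulla ∩ Noa ∩ Hana ∩ Nadia: 10:30-12:00, 17:30-18:30.
Ulla ∩ Noa ∩ Hana ∩ Nadia ∩ Sven: 10:30-12:00, 17:30-18:30.
Ulla ∩ Noa ∩ Hana ∩ Nadia ∩ Sven ∩ Kira: 10:30-12:00, 17:30-18:30.
Summing the common windows: 90 + 60 = 150 minutes.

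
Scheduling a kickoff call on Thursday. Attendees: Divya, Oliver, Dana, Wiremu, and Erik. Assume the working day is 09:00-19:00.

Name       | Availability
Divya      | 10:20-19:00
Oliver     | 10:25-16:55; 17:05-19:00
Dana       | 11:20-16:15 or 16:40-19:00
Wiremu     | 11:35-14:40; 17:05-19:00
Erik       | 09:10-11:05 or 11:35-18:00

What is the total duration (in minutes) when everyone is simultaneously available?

Divya ∩ Oliver: 10:25-16:55, 17:05-19:00.
Divya ∩ Oliver ∩ Dana: 11:20-16:15, 16:40-16:55, 17:05-19:00.
Divya ∩ Oliver ∩ Dana ∩ Wiremu: 11:35-14:40, 17:05-19:00.
Divya ∩ Oliver ∩ Dana ∩ Wiremu ∩ Erik: 11:35-14:40, 17:05-18:00.
Summing the common windows: 185 + 55 = 240 minutes.

240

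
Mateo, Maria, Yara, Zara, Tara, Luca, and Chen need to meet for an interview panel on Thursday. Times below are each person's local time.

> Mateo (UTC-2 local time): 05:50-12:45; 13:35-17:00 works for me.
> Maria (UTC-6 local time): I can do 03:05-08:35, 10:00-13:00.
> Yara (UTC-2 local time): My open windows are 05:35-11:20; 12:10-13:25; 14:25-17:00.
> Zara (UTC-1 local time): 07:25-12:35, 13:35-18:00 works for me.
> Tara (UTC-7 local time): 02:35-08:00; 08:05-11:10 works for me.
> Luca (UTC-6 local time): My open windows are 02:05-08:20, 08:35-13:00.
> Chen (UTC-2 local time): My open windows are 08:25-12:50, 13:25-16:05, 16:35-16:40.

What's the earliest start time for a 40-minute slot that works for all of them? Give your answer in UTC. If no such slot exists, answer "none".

10:25

Mateo in UTC: 07:50-14:45, 15:35-19:00 (add 2h to convert from UTC-2).
Maria in UTC: 09:05-14:35, 16:00-19:00 (add 6h to convert from UTC-6).
Yara in UTC: 07:35-13:20, 14:10-15:25, 16:25-19:00 (add 2h to convert from UTC-2).
Zara in UTC: 08:25-13:35, 14:35-19:00 (add 1h to convert from UTC-1).
Tara in UTC: 09:35-15:00, 15:05-18:10 (add 7h to convert from UTC-7).
Luca in UTC: 08:05-14:20, 14:35-19:00 (add 6h to convert from UTC-6).
Chen in UTC: 10:25-14:50, 15:25-18:05, 18:35-18:40 (add 2h to convert from UTC-2).
Mateo ∩ Maria: 09:05-14:35, 16:00-19:00.
Mateo ∩ Maria ∩ Yara: 09:05-13:20, 14:10-14:35, 16:25-19:00.
Mateo ∩ Maria ∩ Yara ∩ Zara: 09:05-13:20, 16:25-19:00.
Mateo ∩ Maria ∩ Yara ∩ Zara ∩ Tara: 09:35-13:20, 16:25-18:10.
Mateo ∩ Maria ∩ Yara ∩ Zara ∩ Tara ∩ Luca: 09:35-13:20, 16:25-18:10.
Mateo ∩ Maria ∩ Yara ∩ Zara ∩ Tara ∩ Luca ∩ Chen: 10:25-13:20, 16:25-18:05.
The first common window of at least 40 minutes is 10:25-13:20, so the earliest start is 10:25.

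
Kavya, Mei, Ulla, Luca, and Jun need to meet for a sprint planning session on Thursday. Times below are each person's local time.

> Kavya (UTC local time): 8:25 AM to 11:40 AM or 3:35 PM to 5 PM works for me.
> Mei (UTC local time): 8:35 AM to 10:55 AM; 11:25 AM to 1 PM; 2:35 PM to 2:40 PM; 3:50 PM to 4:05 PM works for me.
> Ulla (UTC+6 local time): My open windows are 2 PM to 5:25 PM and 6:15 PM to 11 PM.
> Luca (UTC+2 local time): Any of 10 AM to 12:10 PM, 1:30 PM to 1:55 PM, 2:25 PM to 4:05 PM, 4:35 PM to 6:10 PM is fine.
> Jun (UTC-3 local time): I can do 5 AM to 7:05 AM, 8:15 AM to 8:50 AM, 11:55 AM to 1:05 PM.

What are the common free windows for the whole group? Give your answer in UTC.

Kavya in UTC: 08:25-11:40, 15:35-17:00.
Mei in UTC: 08:35-10:55, 11:25-13:00, 14:35-14:40, 15:50-16:05.
Ulla in UTC: 08:00-11:25, 12:15-17:00 (subtract 6h to convert from UTC+6).
Luca in UTC: 08:00-10:10, 11:30-11:55, 12:25-14:05, 14:35-16:10 (subtract 2h to convert from UTC+2).
Jun in UTC: 08:00-10:05, 11:15-11:50, 14:55-16:05 (add 3h to convert from UTC-3).
Kavya ∩ Mei: 08:35-10:55, 11:25-11:40, 15:50-16:05.
Kavya ∩ Mei ∩ Ulla: 08:35-10:55, 15:50-16:05.
Kavya ∩ Mei ∩ Ulla ∩ Luca: 08:35-10:10, 15:50-16:05.
Kavya ∩ Mei ∩ Ulla ∩ Luca ∩ Jun: 08:35-10:05, 15:50-16:05.

08:35-10:05, 15:50-16:05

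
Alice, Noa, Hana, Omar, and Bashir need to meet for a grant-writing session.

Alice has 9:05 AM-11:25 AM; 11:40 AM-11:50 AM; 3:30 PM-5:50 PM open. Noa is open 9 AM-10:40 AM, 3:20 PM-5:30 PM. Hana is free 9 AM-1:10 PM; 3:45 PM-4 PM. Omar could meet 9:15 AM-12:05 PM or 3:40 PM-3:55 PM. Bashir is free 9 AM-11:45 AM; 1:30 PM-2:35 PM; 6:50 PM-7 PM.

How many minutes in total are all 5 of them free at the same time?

85

Alice ∩ Noa: 09:05-10:40, 15:30-17:30.
Alice ∩ Noa ∩ Hana: 09:05-10:40, 15:45-16:00.
Alice ∩ Noa ∩ Hana ∩ Omar: 09:15-10:40, 15:45-15:55.
Alice ∩ Noa ∩ Hana ∩ Omar ∩ Bashir: 09:15-10:40.
So the common availability across everyone is 09:15-10:40.
That's a single block of 85 minutes.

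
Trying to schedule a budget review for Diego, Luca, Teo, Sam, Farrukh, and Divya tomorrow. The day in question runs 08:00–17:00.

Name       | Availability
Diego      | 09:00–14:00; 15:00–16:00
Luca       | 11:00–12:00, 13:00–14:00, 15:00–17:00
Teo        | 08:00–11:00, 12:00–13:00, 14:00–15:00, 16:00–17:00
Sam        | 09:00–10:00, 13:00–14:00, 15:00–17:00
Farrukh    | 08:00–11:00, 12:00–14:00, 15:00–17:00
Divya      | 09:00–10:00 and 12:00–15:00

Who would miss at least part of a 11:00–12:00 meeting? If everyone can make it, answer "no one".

Divya, Farrukh, Sam, Teo

Diego: free for 11:00-12:00. Luca: free for 11:00-12:00. Teo: not fully free for 11:00-12:00. Sam: not fully free for 11:00-12:00. Farrukh: not fully free for 11:00-12:00. Divya: not fully free for 11:00-12:00.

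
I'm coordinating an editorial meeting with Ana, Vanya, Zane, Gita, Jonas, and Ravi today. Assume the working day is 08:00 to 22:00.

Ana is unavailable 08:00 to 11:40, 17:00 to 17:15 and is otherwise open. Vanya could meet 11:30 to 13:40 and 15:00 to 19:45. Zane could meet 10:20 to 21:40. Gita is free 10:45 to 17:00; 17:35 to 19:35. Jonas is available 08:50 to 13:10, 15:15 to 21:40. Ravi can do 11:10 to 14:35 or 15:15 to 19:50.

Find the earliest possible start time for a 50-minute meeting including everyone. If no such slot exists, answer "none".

11:40

Ana free: 11:40-17:00, 17:15-22:00 (invert busy blocks within the working day).
Vanya free: 11:30-13:40, 15:00-19:45.
Zane free: 10:20-21:40.
Gita free: 10:45-17:00, 17:35-19:35.
Jonas free: 08:50-13:10, 15:15-21:40.
Ravi free: 11:10-14:35, 15:15-19:50.
Ana ∩ Vanya: 11:40-13:40, 15:00-17:00, 17:15-19:45.
Ana ∩ Vanya ∩ Zane: 11:40-13:40, 15:00-17:00, 17:15-19:45.
Ana ∩ Vanya ∩ Zane ∩ Gita: 11:40-13:40, 15:00-17:00, 17:35-19:35.
Ana ∩ Vanya ∩ Zane ∩ Gita ∩ Jonas: 11:40-13:10, 15:15-17:00, 17:35-19:35.
Ana ∩ Vanya ∩ Zane ∩ Gita ∩ Jonas ∩ Ravi: 11:40-13:10, 15:15-17:00, 17:35-19:35.
The first common window of at least 50 minutes is 11:40-13:10, so the earliest start is 11:40.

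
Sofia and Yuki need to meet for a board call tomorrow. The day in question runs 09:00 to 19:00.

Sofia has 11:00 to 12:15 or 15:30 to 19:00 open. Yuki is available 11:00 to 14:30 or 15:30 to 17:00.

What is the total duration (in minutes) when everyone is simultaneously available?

165

Sofia ∩ Yuki: 11:00-12:15, 15:30-17:00.
Those are the intersection windows.
Summing the common windows: 75 + 90 = 165 minutes.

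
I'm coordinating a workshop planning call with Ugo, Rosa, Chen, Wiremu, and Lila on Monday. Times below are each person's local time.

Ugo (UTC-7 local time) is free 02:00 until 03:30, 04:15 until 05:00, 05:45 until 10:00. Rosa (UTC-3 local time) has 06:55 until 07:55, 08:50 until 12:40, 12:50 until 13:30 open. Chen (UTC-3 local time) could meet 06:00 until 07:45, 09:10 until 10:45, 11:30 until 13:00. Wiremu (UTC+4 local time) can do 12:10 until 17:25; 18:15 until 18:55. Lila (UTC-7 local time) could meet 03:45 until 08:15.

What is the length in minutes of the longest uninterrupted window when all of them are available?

40

Ugo in UTC: 09:00-10:30, 11:15-12:00, 12:45-17:00 (add 7h to convert from UTC-7).
Rosa in UTC: 09:55-10:55, 11:50-15:40, 15:50-16:30 (add 3h to convert from UTC-3).
Chen in UTC: 09:00-10:45, 12:10-13:45, 14:30-16:00 (add 3h to convert from UTC-3).
Wiremu in UTC: 08:10-13:25, 14:15-14:55 (subtract 4h to convert from UTC+4).
Lila in UTC: 10:45-15:15 (add 7h to convert from UTC-7).
Ugo ∩ Rosa: 09:55-10:30, 11:50-12:00, 12:45-15:40, 15:50-16:30.
Ugo ∩ Rosa ∩ Chen: 09:55-10:30, 12:45-13:45, 14:30-15:40, 15:50-16:00.
Ugo ∩ Rosa ∩ Chen ∩ Wiremu: 09:55-10:30, 12:45-13:25, 14:30-14:55.
Ugo ∩ Rosa ∩ Chen ∩ Wiremu ∩ Lila: 12:45-13:25, 14:30-14:55.
The longest is 12:45-13:25 at 40 minutes.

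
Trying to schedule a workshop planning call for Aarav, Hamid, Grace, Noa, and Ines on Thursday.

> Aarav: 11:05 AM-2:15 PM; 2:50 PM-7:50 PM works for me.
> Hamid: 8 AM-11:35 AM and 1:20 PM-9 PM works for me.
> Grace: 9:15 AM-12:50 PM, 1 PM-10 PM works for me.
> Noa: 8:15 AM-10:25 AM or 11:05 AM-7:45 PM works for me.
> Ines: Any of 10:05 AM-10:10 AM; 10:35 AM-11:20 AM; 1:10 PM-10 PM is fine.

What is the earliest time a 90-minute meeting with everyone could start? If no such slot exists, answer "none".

14:50

Aarav ∩ Hamid: 11:05-11:35, 13:20-14:15, 14:50-19:50.
Aarav ∩ Hamid ∩ Grace: 11:05-11:35, 13:20-14:15, 14:50-19:50.
Aarav ∩ Hamid ∩ Grace ∩ Noa: 11:05-11:35, 13:20-14:15, 14:50-19:45.
Aarav ∩ Hamid ∩ Grace ∩ Noa ∩ Ines: 11:05-11:20, 13:20-14:15, 14:50-19:45.
The first common window of at least 90 minutes is 14:50-19:45, so the earliest start is 14:50.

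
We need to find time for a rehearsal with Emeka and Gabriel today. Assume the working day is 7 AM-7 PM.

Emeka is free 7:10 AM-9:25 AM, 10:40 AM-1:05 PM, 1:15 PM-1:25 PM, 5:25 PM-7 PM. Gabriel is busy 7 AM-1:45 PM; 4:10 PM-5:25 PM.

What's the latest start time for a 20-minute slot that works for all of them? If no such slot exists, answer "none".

Emeka free: 07:10-09:25, 10:40-13:05, 13:15-13:25, 17:25-19:00.
Gabriel free: 13:45-16:10, 17:25-19:00 (invert busy blocks within the working day).
Emeka ∩ Gabriel: 17:25-19:00.
The last common window of at least 20 minutes is 17:25-19:00; a 20-minute meeting can start as late as 18:40 and still end by 19:00.

18:40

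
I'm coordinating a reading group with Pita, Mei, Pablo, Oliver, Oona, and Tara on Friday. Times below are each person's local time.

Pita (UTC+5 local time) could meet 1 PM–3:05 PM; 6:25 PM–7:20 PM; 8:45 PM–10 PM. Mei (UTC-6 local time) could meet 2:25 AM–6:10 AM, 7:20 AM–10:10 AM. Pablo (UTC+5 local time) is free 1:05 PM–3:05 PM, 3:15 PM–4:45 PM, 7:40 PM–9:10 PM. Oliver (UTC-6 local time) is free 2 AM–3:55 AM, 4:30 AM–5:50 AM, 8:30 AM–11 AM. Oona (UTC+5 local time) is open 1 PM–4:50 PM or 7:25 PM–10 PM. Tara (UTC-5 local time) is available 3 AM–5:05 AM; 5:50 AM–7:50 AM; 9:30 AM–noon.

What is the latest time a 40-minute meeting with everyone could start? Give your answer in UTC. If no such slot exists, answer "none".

09:15

Pita in UTC: 08:00-10:05, 13:25-14:20, 15:45-17:00 (subtract 5h to convert from UTC+5).
Mei in UTC: 08:25-12:10, 13:20-16:10 (add 6h to convert from UTC-6).
Pablo in UTC: 08:05-10:05, 10:15-11:45, 14:40-16:10 (subtract 5h to convert from UTC+5).
Oliver in UTC: 08:00-09:55, 10:30-11:50, 14:30-17:00 (add 6h to convert from UTC-6).
Oona in UTC: 08:00-11:50, 14:25-17:00 (subtract 5h to convert from UTC+5).
Tara in UTC: 08:00-10:05, 10:50-12:50, 14:30-17:00 (add 5h to convert from UTC-5).
Pita ∩ Mei: 08:25-10:05, 13:25-14:20, 15:45-16:10.
Pita ∩ Mei ∩ Pablo: 08:25-10:05, 15:45-16:10.
Pita ∩ Mei ∩ Pablo ∩ Oliver: 08:25-09:55, 15:45-16:10.
Pita ∩ Mei ∩ Pablo ∩ Oliver ∩ Oona: 08:25-09:55, 15:45-16:10.
Pita ∩ Mei ∩ Pablo ∩ Oliver ∩ Oona ∩ Tara: 08:25-09:55, 15:45-16:10.
The last common window of at least 40 minutes is 08:25-09:55; a 40-minute meeting can start as late as 09:15 and still end by 09:55.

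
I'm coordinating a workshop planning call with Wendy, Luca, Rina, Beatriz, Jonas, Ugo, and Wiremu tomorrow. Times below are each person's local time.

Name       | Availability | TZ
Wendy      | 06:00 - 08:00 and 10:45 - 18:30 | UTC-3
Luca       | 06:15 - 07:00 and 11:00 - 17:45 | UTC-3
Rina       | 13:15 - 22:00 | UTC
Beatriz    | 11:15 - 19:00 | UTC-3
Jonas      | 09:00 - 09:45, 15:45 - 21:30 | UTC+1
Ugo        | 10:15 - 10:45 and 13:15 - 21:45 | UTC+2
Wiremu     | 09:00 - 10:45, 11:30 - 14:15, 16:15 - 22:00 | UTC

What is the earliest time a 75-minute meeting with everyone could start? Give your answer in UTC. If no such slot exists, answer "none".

Wendy in UTC: 09:00-11:00, 13:45-21:30 (add 3h to convert from UTC-3).
Luca in UTC: 09:15-10:00, 14:00-20:45 (add 3h to convert from UTC-3).
Rina in UTC: 13:15-22:00.
Beatriz in UTC: 14:15-22:00 (add 3h to convert from UTC-3).
Jonas in UTC: 08:00-08:45, 14:45-20:30 (subtract 1h to convert from UTC+1).
Ugo in UTC: 08:15-08:45, 11:15-19:45 (subtract 2h to convert from UTC+2).
Wiremu in UTC: 09:00-10:45, 11:30-14:15, 16:15-22:00.
Wendy ∩ Luca: 09:15-10:00, 14:00-20:45.
Wendy ∩ Luca ∩ Rina: 14:00-20:45.
Wendy ∩ Luca ∩ Rina ∩ Beatriz: 14:15-20:45.
Wendy ∩ Luca ∩ Rina ∩ Beatriz ∩ Jonas: 14:45-20:30.
Wendy ∩ Luca ∩ Rina ∩ Beatriz ∩ Jonas ∩ Ugo: 14:45-19:45.
Wendy ∩ Luca ∩ Rina ∩ Beatriz ∩ Jonas ∩ Ugo ∩ Wiremu: 16:15-19:45.
Those are the intersection windows.
The first common window of at least 75 minutes is 16:15-19:45, so the earliest start is 16:15.

16:15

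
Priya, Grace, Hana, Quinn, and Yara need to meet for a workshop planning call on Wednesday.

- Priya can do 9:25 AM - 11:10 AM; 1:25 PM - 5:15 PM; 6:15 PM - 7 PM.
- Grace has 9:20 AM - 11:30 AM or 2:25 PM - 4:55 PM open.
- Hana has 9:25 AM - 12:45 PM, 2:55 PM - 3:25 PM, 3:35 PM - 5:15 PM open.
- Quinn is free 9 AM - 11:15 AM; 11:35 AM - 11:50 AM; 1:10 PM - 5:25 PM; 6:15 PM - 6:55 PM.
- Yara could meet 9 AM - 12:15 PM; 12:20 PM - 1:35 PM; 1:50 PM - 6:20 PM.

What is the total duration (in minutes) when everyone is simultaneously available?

215

Priya ∩ Grace: 09:25-11:10, 14:25-16:55.
Priya ∩ Grace ∩ Hana: 09:25-11:10, 14:55-15:25, 15:35-16:55.
Priya ∩ Grace ∩ Hana ∩ Quinn: 09:25-11:10, 14:55-15:25, 15:35-16:55.
Priya ∩ Grace ∩ Hana ∩ Quinn ∩ Yara: 09:25-11:10, 14:55-15:25, 15:35-16:55.
Summing the common windows: 105 + 30 + 80 = 215 minutes.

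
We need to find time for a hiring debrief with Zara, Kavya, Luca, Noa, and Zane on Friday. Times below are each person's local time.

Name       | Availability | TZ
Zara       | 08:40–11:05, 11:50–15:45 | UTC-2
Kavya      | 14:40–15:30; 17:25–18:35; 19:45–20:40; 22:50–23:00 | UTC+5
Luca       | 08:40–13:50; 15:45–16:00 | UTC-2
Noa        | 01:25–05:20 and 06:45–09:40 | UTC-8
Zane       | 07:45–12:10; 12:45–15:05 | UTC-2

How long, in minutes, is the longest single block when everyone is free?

55

Zara in UTC: 10:40-13:05, 13:50-17:45 (add 2h to convert from UTC-2).
Kavya in UTC: 09:40-10:30, 12:25-13:35, 14:45-15:40, 17:50-18:00 (subtract 5h to convert from UTC+5).
Luca in UTC: 10:40-15:50, 17:45-18:00 (add 2h to convert from UTC-2).
Noa in UTC: 09:25-13:20, 14:45-17:40 (add 8h to convert from UTC-8).
Zane in UTC: 09:45-14:10, 14:45-17:05 (add 2h to convert from UTC-2).
Zara ∩ Kavya: 12:25-13:05, 14:45-15:40.
Zara ∩ Kavya ∩ Luca: 12:25-13:05, 14:45-15:40.
Zara ∩ Kavya ∩ Luca ∩ Noa: 12:25-13:05, 14:45-15:40.
Zara ∩ Kavya ∩ Luca ∩ Noa ∩ Zane: 12:25-13:05, 14:45-15:40.
Those are the intersection windows.
The longest is 14:45-15:40 at 55 minutes.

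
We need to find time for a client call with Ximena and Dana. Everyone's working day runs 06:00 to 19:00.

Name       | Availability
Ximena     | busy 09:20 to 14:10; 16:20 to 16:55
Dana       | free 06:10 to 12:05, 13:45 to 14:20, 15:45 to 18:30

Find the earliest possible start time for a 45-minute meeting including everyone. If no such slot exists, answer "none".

Ximena free: 06:00-09:20, 14:10-16:20, 16:55-19:00 (invert busy blocks within the working day).
Dana free: 06:10-12:05, 13:45-14:20, 15:45-18:30.
Ximena ∩ Dana: 06:10-09:20, 14:10-14:20, 15:45-16:20, 16:55-18:30.
The first common window of at least 45 minutes is 06:10-09:20, so the earliest start is 06:10.

06:10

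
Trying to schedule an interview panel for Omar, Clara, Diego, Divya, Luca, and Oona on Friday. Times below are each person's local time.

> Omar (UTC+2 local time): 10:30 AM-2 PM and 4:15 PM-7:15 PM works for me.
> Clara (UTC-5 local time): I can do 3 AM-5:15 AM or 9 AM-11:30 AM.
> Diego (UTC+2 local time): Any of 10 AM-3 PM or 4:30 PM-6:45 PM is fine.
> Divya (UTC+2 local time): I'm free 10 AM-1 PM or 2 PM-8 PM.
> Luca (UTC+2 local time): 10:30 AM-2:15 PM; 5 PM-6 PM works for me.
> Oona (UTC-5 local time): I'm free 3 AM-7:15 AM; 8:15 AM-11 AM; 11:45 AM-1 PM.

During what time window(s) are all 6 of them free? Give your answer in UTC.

Omar in UTC: 08:30-12:00, 14:15-17:15 (subtract 2h to convert from UTC+2).
Clara in UTC: 08:00-10:15, 14:00-16:30 (add 5h to convert from UTC-5).
Diego in UTC: 08:00-13:00, 14:30-16:45 (subtract 2h to convert from UTC+2).
Divya in UTC: 08:00-11:00, 12:00-18:00 (subtract 2h to convert from UTC+2).
Luca in UTC: 08:30-12:15, 15:00-16:00 (subtract 2h to convert from UTC+2).
Oona in UTC: 08:00-12:15, 13:15-16:00, 16:45-18:00 (add 5h to convert from UTC-5).
Omar ∩ Clara: 08:30-10:15, 14:15-16:30.
Omar ∩ Clara ∩ Diego: 08:30-10:15, 14:30-16:30.
Omar ∩ Clara ∩ Diego ∩ Divya: 08:30-10:15, 14:30-16:30.
Omar ∩ Clara ∩ Diego ∩ Divya ∩ Luca: 08:30-10:15, 15:00-16:00.
Omar ∩ Clara ∩ Diego ∩ Divya ∩ Luca ∩ Oona: 08:30-10:15, 15:00-16:00.

08:30-10:15, 15:00-16:00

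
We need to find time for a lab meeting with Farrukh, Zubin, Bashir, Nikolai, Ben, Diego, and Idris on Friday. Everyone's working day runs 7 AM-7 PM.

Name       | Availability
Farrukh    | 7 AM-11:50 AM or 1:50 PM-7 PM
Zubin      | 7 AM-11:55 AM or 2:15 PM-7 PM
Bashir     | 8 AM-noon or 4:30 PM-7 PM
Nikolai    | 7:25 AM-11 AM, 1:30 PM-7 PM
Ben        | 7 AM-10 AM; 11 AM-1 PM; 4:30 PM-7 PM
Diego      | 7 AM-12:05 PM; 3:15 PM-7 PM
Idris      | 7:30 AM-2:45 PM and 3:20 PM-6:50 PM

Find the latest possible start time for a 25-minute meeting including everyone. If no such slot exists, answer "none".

18:25

Farrukh ∩ Zubin: 07:00-11:50, 14:15-19:00.
Farrukh ∩ Zubin ∩ Bashir: 08:00-11:50, 16:30-19:00.
Farrukh ∩ Zubin ∩ Bashir ∩ Nikolai: 08:00-11:00, 16:30-19:00.
Farrukh ∩ Zubin ∩ Bashir ∩ Nikolai ∩ Ben: 08:00-10:00, 16:30-19:00.
Farrukh ∩ Zubin ∩ Bashir ∩ Nikolai ∩ Ben ∩ Diego: 08:00-10:00, 16:30-19:00.
Farrukh ∩ Zubin ∩ Bashir ∩ Nikolai ∩ Ben ∩ Diego ∩ Idris: 08:00-10:00, 16:30-18:50.
The last common window of at least 25 minutes is 16:30-18:50; a 25-minute meeting can start as late as 18:25 and still end by 18:50.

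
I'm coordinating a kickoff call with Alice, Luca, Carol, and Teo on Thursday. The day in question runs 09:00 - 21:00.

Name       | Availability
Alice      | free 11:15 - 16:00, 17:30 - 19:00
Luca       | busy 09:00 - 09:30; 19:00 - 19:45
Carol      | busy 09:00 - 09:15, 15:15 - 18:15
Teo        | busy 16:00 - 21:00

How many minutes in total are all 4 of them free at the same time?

240

Alice free: 11:15-16:00, 17:30-19:00.
Luca free: 09:30-19:00, 19:45-21:00 (invert busy blocks within the working day).
Carol free: 09:15-15:15, 18:15-21:00 (invert busy blocks within the working day).
Teo free: 09:00-16:00 (invert busy blocks within the working day).
Alice ∩ Luca: 11:15-16:00, 17:30-19:00.
Alice ∩ Luca ∩ Carol: 11:15-15:15, 18:15-19:00.
Alice ∩ Luca ∩ Carol ∩ Teo: 11:15-15:15.
So the common availability across everyone is 11:15-15:15.
That's a single block of 240 minutes.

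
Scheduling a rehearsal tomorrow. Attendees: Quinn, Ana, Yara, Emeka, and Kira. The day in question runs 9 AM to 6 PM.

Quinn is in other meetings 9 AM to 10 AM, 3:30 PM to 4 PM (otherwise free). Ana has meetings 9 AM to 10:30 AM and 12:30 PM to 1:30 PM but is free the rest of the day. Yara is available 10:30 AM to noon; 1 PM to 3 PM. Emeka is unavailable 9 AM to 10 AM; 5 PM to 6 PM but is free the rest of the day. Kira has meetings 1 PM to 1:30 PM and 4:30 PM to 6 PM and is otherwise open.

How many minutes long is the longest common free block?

Quinn free: 10:00-15:30, 16:00-18:00 (invert busy blocks within the working day).
Ana free: 10:30-12:30, 13:30-18:00 (invert busy blocks within the working day).
Yara free: 10:30-12:00, 13:00-15:00.
Emeka free: 10:00-17:00 (invert busy blocks within the working day).
Kira free: 09:00-13:00, 13:30-16:30 (invert busy blocks within the working day).
Quinn ∩ Ana: 10:30-12:30, 13:30-15:30, 16:00-18:00.
Quinn ∩ Ana ∩ Yara: 10:30-12:00, 13:30-15:00.
Quinn ∩ Ana ∩ Yara ∩ Emeka: 10:30-12:00, 13:30-15:00.
Quinn ∩ Ana ∩ Yara ∩ Emeka ∩ Kira: 10:30-12:00, 13:30-15:00.
Those are the intersection windows.
The longest is 10:30-12:00 at 90 minutes.

90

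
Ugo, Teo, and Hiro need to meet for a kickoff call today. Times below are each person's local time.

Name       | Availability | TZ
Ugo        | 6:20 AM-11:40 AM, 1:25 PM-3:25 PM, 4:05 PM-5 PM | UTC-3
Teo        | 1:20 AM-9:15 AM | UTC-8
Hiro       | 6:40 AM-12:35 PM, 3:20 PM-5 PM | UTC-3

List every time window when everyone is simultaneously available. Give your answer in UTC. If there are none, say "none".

Ugo in UTC: 09:20-14:40, 16:25-18:25, 19:05-20:00 (add 3h to convert from UTC-3).
Teo in UTC: 09:20-17:15 (add 8h to convert from UTC-8).
Hiro in UTC: 09:40-15:35, 18:20-20:00 (add 3h to convert from UTC-3).
Ugo ∩ Teo: 09:20-14:40, 16:25-17:15.
Ugo ∩ Teo ∩ Hiro: 09:40-14:40.

09:40-14:40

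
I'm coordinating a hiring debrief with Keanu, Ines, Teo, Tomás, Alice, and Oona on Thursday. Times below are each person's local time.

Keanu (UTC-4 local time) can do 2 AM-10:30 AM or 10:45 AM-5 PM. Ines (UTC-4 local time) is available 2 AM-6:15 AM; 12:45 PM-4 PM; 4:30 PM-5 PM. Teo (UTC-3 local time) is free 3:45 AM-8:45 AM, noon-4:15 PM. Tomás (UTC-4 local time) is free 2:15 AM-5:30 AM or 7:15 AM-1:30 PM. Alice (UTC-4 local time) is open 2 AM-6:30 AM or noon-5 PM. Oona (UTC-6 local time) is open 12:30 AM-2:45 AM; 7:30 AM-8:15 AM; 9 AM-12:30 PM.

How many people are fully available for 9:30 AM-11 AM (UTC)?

2

Keanu in UTC: 06:00-14:30, 14:45-21:00 (add 4h to convert from UTC-4).
Ines in UTC: 06:00-10:15, 16:45-20:00, 20:30-21:00 (add 4h to convert from UTC-4).
Teo in UTC: 06:45-11:45, 15:00-19:15 (add 3h to convert from UTC-3).
Tomás in UTC: 06:15-09:30, 11:15-17:30 (add 4h to convert from UTC-4).
Alice in UTC: 06:00-10:30, 16:00-21:00 (add 4h to convert from UTC-4).
Oona in UTC: 06:30-08:45, 13:30-14:15, 15:00-18:30 (add 6h to convert from UTC-6).
Keanu and Teo can make the full 09:30-11:00 slot — that's 2.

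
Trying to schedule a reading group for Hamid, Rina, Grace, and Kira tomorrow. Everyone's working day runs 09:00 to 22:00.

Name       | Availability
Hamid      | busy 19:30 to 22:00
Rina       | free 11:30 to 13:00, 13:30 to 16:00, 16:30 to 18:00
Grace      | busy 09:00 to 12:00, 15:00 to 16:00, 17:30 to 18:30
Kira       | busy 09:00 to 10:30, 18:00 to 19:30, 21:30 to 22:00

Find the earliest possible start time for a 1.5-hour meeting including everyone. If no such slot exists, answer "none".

13:30

Hamid free: 09:00-19:30 (invert busy blocks within the working day).
Rina free: 11:30-13:00, 13:30-16:00, 16:30-18:00.
Grace free: 12:00-15:00, 16:00-17:30, 18:30-22:00 (invert busy blocks within the working day).
Kira free: 10:30-18:00, 19:30-21:30 (invert busy blocks within the working day).
Hamid ∩ Rina: 11:30-13:00, 13:30-16:00, 16:30-18:00.
Hamid ∩ Rina ∩ Grace: 12:00-13:00, 13:30-15:00, 16:30-17:30.
Hamid ∩ Rina ∩ Grace ∩ Kira: 12:00-13:00, 13:30-15:00, 16:30-17:30.
So the common availability across everyone is 12:00-13:00, 13:30-15:00, 16:30-17:30.
The first common window of at least 90 minutes is 13:30-15:00, so the earliest start is 13:30.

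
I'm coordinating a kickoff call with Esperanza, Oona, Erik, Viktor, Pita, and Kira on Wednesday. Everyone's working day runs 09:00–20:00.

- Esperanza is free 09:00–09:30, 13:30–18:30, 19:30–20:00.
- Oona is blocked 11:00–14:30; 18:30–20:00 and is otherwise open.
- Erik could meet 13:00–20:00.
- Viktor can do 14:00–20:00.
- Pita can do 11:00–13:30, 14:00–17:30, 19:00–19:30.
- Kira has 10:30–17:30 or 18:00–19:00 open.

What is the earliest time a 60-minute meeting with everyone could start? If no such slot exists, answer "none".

Esperanza free: 09:00-09:30, 13:30-18:30, 19:30-20:00.
Oona free: 09:00-11:00, 14:30-18:30 (invert busy blocks within the working day).
Erik free: 13:00-20:00.
Viktor free: 14:00-20:00.
Pita free: 11:00-13:30, 14:00-17:30, 19:00-19:30.
Kira free: 10:30-17:30, 18:00-19:00.
Esperanza ∩ Oona: 09:00-09:30, 14:30-18:30.
Esperanza ∩ Oona ∩ Erik: 14:30-18:30.
Esperanza ∩ Oona ∩ Erik ∩ Viktor: 14:30-18:30.
Esperanza ∩ Oona ∩ Erik ∩ Viktor ∩ Pita: 14:30-17:30.
Esperanza ∩ Oona ∩ Erik ∩ Viktor ∩ Pita ∩ Kira: 14:30-17:30.
The first common window of at least 60 minutes is 14:30-17:30, so the earliest start is 14:30.

14:30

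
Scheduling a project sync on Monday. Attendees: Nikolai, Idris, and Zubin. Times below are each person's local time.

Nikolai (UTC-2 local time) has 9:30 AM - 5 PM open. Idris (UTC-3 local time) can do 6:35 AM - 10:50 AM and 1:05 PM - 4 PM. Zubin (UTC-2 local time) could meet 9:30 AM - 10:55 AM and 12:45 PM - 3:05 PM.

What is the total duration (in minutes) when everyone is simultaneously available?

145

Nikolai in UTC: 11:30-19:00 (add 2h to convert from UTC-2).
Idris in UTC: 09:35-13:50, 16:05-19:00 (add 3h to convert from UTC-3).
Zubin in UTC: 11:30-12:55, 14:45-17:05 (add 2h to convert from UTC-2).
Nikolai ∩ Idris: 11:30-13:50, 16:05-19:00.
Nikolai ∩ Idris ∩ Zubin: 11:30-12:55, 16:05-17:05.
Summing the common windows: 85 + 60 = 145 minutes.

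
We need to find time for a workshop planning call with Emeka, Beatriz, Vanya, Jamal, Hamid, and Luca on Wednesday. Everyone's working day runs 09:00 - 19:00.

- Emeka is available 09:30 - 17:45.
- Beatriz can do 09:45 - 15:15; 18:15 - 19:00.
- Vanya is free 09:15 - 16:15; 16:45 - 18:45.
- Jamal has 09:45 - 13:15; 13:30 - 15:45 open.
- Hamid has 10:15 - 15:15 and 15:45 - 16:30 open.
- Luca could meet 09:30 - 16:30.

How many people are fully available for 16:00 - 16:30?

3

Emeka, Hamid, and Luca can make the full 16:00-16:30 slot — that's 3.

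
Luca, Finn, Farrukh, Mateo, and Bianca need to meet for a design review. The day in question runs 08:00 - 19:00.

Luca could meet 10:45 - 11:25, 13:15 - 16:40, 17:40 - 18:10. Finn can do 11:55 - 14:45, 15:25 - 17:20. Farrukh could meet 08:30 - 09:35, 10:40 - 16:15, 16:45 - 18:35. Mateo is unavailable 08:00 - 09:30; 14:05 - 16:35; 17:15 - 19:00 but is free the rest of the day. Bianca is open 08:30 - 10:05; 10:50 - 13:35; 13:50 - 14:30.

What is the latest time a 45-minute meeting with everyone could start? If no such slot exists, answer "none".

Luca free: 10:45-11:25, 13:15-16:40, 17:40-18:10.
Finn free: 11:55-14:45, 15:25-17:20.
Farrukh free: 08:30-09:35, 10:40-16:15, 16:45-18:35.
Mateo free: 09:30-14:05, 16:35-17:15 (invert busy blocks within the working day).
Bianca free: 08:30-10:05, 10:50-13:35, 13:50-14:30.
Luca ∩ Finn: 13:15-14:45, 15:25-16:40.
Luca ∩ Finn ∩ Farrukh: 13:15-14:45, 15:25-16:15.
Luca ∩ Finn ∩ Farrukh ∩ Mateo: 13:15-14:05.
Luca ∩ Finn ∩ Farrukh ∩ Mateo ∩ Bianca: 13:15-13:35, 13:50-14:05.
No common window is at least 45 minutes long.

none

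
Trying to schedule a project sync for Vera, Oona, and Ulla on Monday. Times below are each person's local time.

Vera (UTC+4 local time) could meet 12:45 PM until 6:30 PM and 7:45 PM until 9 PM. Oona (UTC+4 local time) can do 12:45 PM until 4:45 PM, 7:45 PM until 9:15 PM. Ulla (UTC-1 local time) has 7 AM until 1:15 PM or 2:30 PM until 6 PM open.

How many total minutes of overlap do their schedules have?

Vera in UTC: 08:45-14:30, 15:45-17:00 (subtract 4h to convert from UTC+4).
Oona in UTC: 08:45-12:45, 15:45-17:15 (subtract 4h to convert from UTC+4).
Ulla in UTC: 08:00-14:15, 15:30-19:00 (add 1h to convert from UTC-1).
Vera ∩ Oona: 08:45-12:45, 15:45-17:00.
Vera ∩ Oona ∩ Ulla: 08:45-12:45, 15:45-17:00.
So the common availability across everyone is 08:45-12:45, 15:45-17:00.
Summing the common windows: 240 + 75 = 315 minutes.

315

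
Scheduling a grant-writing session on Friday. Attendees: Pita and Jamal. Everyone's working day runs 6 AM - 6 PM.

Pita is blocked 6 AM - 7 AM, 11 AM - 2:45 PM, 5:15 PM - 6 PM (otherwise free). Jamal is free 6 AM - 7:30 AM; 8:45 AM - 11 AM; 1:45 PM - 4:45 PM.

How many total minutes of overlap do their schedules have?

285

Pita free: 07:00-11:00, 14:45-17:15 (invert busy blocks within the working day).
Jamal free: 06:00-07:30, 08:45-11:00, 13:45-16:45.
Pita ∩ Jamal: 07:00-07:30, 08:45-11:00, 14:45-16:45.
So the common availability across everyone is 07:00-07:30, 08:45-11:00, 14:45-16:45.
Summing the common windows: 30 + 135 + 120 = 285 minutes.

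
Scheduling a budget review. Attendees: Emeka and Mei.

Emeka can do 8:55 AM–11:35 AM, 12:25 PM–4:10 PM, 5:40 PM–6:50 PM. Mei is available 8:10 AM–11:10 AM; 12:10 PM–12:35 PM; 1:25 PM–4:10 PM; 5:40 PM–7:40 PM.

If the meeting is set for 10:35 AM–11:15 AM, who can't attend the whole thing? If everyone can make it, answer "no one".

Mei

Emeka: free for 10:35-11:15. Mei: not fully free for 10:35-11:15.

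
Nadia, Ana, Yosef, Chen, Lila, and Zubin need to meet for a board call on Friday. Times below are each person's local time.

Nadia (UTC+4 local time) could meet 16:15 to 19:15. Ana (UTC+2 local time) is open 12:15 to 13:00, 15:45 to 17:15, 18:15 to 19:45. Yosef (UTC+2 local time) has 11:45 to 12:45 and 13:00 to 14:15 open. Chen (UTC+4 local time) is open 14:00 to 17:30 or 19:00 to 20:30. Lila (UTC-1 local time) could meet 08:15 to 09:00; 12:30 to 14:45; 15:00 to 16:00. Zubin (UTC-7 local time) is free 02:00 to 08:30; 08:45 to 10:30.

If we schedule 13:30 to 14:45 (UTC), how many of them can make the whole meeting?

Nadia in UTC: 12:15-15:15 (subtract 4h to convert from UTC+4).
Ana in UTC: 10:15-11:00, 13:45-15:15, 16:15-17:45 (subtract 2h to convert from UTC+2).
Yosef in UTC: 09:45-10:45, 11:00-12:15 (subtract 2h to convert from UTC+2).
Chen in UTC: 10:00-13:30, 15:00-16:30 (subtract 4h to convert from UTC+4).
Lila in UTC: 09:15-10:00, 13:30-15:45, 16:00-17:00 (add 1h to convert from UTC-1).
Zubin in UTC: 09:00-15:30, 15:45-17:30 (add 7h to convert from UTC-7).
Nadia, Lila, and Zubin can make the full 13:30-14:45 slot — that's 3.

3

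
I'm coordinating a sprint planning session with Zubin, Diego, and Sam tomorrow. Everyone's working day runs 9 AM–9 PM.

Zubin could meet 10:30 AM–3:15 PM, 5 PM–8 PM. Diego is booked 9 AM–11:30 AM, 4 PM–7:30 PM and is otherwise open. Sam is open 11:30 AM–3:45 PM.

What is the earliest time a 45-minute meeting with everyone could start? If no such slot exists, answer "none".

Zubin free: 10:30-15:15, 17:00-20:00.
Diego free: 11:30-16:00, 19:30-21:00 (invert busy blocks within the working day).
Sam free: 11:30-15:45.
Zubin ∩ Diego: 11:30-15:15, 19:30-20:00.
Zubin ∩ Diego ∩ Sam: 11:30-15:15.
The first common window of at least 45 minutes is 11:30-15:15, so the earliest start is 11:30.

11:30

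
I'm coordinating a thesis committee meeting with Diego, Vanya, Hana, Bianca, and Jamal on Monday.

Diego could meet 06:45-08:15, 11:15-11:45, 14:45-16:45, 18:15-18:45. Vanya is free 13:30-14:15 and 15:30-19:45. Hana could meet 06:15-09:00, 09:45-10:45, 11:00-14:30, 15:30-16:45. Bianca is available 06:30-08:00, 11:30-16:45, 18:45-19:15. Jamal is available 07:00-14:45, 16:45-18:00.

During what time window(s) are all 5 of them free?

Diego ∩ Vanya: 15:30-16:45, 18:15-18:45.
Diego ∩ Vanya ∩ Hana: 15:30-16:45.
Diego ∩ Vanya ∩ Hana ∩ Bianca: 15:30-16:45.
Diego ∩ Vanya ∩ Hana ∩ Bianca ∩ Jamal: ∅.
There is no time when everyone is free.

none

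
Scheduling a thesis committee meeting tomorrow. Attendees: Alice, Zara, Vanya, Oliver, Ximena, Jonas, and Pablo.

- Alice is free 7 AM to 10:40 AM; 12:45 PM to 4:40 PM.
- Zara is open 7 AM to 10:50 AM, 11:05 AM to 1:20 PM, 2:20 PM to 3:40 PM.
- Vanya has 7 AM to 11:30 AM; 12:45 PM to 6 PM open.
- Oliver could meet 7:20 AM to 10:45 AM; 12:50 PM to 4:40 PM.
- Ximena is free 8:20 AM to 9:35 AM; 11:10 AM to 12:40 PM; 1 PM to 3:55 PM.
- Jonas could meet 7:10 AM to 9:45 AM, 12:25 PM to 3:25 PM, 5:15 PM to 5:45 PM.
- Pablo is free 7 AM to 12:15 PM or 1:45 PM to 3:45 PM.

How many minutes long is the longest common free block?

75

Alice ∩ Zara: 07:00-10:40, 12:45-13:20, 14:20-15:40.
Alice ∩ Zara ∩ Vanya: 07:00-10:40, 12:45-13:20, 14:20-15:40.
Alice ∩ Zara ∩ Vanya ∩ Oliver: 07:20-10:40, 12:50-13:20, 14:20-15:40.
Alice ∩ Zara ∩ Vanya ∩ Oliver ∩ Ximena: 08:20-09:35, 13:00-13:20, 14:20-15:40.
Alice ∩ Zara ∩ Vanya ∩ Oliver ∩ Ximena ∩ Jonas: 08:20-09:35, 13:00-13:20, 14:20-15:25.
Alice ∩ Zara ∩ Vanya ∩ Oliver ∩ Ximena ∩ Jonas ∩ Pablo: 08:20-09:35, 14:20-15:25.
The longest is 08:20-09:35 at 75 minutes.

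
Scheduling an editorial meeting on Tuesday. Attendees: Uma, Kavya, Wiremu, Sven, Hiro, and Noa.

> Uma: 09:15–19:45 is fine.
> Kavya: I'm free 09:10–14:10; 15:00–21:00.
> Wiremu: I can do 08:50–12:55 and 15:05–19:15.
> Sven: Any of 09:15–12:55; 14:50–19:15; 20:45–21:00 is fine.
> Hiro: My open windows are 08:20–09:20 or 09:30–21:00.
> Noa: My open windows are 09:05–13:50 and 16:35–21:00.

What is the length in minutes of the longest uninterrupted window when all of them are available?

Uma ∩ Kavya: 09:15-14:10, 15:00-19:45.
Uma ∩ Kavya ∩ Wiremu: 09:15-12:55, 15:05-19:15.
Uma ∩ Kavya ∩ Wiremu ∩ Sven: 09:15-12:55, 15:05-19:15.
Uma ∩ Kavya ∩ Wiremu ∩ Sven ∩ Hiro: 09:15-09:20, 09:30-12:55, 15:05-19:15.
Uma ∩ Kavya ∩ Wiremu ∩ Sven ∩ Hiro ∩ Noa: 09:15-09:20, 09:30-12:55, 16:35-19:15.
The longest is 09:30-12:55 at 205 minutes.

205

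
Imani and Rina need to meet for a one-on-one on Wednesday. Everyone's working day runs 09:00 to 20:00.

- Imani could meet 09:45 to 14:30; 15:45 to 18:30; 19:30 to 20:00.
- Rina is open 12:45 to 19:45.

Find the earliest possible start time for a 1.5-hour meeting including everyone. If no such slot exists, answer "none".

12:45

Imani ∩ Rina: 12:45-14:30, 15:45-18:30, 19:30-19:45.
The first common window of at least 90 minutes is 12:45-14:30, so the earliest start is 12:45.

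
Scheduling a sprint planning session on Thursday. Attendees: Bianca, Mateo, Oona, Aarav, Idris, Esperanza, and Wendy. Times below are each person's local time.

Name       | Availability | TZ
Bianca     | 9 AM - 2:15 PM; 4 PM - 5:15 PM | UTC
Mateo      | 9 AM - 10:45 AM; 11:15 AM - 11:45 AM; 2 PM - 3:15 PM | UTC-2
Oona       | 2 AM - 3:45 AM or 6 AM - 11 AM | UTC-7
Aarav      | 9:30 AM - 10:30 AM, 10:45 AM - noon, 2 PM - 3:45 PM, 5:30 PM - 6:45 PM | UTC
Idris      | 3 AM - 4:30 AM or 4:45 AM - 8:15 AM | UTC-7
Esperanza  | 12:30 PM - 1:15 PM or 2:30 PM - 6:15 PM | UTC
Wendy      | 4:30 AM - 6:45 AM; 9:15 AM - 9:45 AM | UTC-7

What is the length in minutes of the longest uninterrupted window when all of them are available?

0

Bianca in UTC: 09:00-14:15, 16:00-17:15.
Mateo in UTC: 11:00-12:45, 13:15-13:45, 16:00-17:15 (add 2h to convert from UTC-2).
Oona in UTC: 09:00-10:45, 13:00-18:00 (add 7h to convert from UTC-7).
Aarav in UTC: 09:30-10:30, 10:45-12:00, 14:00-15:45, 17:30-18:45.
Idris in UTC: 10:00-11:30, 11:45-15:15 (add 7h to convert from UTC-7).
Esperanza in UTC: 12:30-13:15, 14:30-18:15.
Wendy in UTC: 11:30-13:45, 16:15-16:45 (add 7h to convert from UTC-7).
Bianca ∩ Mateo: 11:00-12:45, 13:15-13:45, 16:00-17:15.
Bianca ∩ Mateo ∩ Oona: 13:15-13:45, 16:00-17:15.
Bianca ∩ Mateo ∩ Oona ∩ Aarav: ∅.
Bianca ∩ Mateo ∩ Oona ∩ Aarav ∩ Idris: ∅.
Bianca ∩ Mateo ∩ Oona ∩ Aarav ∩ Idris ∩ Esperanza: ∅.
Bianca ∩ Mateo ∩ Oona ∩ Aarav ∩ Idris ∩ Esperanza ∩ Wendy: ∅.
There is no time when everyone is free.
No common window exists, so the longest block is 0 minutes.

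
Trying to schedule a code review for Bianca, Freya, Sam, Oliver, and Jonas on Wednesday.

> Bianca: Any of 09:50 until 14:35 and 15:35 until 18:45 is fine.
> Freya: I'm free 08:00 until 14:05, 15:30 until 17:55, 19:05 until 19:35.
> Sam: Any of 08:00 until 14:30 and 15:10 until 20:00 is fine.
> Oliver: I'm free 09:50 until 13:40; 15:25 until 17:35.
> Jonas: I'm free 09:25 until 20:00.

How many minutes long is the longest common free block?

Bianca ∩ Freya: 09:50-14:05, 15:35-17:55.
Bianca ∩ Freya ∩ Sam: 09:50-14:05, 15:35-17:55.
Bianca ∩ Freya ∩ Sam ∩ Oliver: 09:50-13:40, 15:35-17:35.
Bianca ∩ Freya ∩ Sam ∩ Oliver ∩ Jonas: 09:50-13:40, 15:35-17:35.
So the common availability across everyone is 09:50-13:40, 15:35-17:35.
The longest is 09:50-13:40 at 230 minutes.

230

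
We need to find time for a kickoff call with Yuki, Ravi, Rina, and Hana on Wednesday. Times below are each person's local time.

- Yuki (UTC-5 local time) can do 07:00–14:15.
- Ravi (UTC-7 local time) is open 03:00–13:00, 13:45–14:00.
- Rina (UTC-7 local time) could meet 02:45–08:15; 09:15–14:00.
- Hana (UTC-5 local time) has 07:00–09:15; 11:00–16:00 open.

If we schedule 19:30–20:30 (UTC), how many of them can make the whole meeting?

Yuki in UTC: 12:00-19:15 (add 5h to convert from UTC-5).
Ravi in UTC: 10:00-20:00, 20:45-21:00 (add 7h to convert from UTC-7).
Rina in UTC: 09:45-15:15, 16:15-21:00 (add 7h to convert from UTC-7).
Hana in UTC: 12:00-14:15, 16:00-21:00 (add 5h to convert from UTC-5).
Rina and Hana can make the full 19:30-20:30 slot — that's 2.

2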